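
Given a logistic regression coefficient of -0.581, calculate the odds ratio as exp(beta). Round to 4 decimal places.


The odds ratio is computed as:
OR = e^(-0.581) = 0.5593.

0.5593


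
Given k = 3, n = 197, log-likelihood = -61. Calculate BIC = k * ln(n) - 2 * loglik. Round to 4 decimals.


ln(197) = 5.283204.
k * ln(n) = 3 * 5.283204 = 15.849612.
-2L = 122.
BIC = 15.849612 + 122 = 137.849612, which rounds to 137.8496.

137.8496


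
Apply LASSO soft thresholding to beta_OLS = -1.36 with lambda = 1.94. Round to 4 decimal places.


Absolute value: |-1.36| = 1.36.
Compare to lambda = 1.94.
Since |beta| <= lambda, the coefficient is set to 0.

0.0000


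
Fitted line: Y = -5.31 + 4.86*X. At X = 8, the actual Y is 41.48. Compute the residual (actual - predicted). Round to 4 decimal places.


Fitted value at X = 8 is yhat = -5.31 + 4.86*8 = 33.5700.
Residual = 41.48 - 33.5700 = 7.9100.

7.9100


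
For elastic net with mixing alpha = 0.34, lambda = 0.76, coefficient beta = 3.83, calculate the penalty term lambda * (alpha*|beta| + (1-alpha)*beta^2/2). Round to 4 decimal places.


alpha * |beta| = 0.34 * 3.83 = 1.3022.
(1-alpha) * beta^2/2 = 0.66 * 14.6689/2 = 4.8407.
Total = 0.76 * (1.3022 + 4.8407) = 4.6686.

4.6686


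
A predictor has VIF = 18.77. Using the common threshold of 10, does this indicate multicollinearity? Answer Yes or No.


The threshold is 10.
VIF = 18.77 is >= 10.
Multicollinearity indication: Yes.

Yes


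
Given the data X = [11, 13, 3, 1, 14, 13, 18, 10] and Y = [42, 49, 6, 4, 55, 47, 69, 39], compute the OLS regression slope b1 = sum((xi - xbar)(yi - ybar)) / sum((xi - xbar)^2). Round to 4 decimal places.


Calculate xbar = 10.3750, ybar = 38.8750.
S_xx = 227.8750, S_xy = 907.3750.
Using b1 = S_xy / S_xx = 907.3750 / 227.8750, we get b1 = 3.9819.

3.9819


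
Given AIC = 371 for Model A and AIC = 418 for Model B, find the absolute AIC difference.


|AIC_A - AIC_B| = |371 - 418| = 47.
Model A is preferred (lower AIC).

47


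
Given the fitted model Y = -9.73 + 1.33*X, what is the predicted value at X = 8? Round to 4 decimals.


Substitute X = 8 into the equation:
Y = -9.73 + 1.33 * 8 = -9.73 + 10.6400 = 0.9100.

0.9100


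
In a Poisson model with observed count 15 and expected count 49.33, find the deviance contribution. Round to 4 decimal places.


First: ln(15/49.33) = -1.190482.
Then: 15 * -1.190482 = -17.857230.
y - mu = 15 - 49.33 = -34.33.
D = 2(-17.857230 - -34.33) = 32.945540, which rounds to 32.9455.

32.9455


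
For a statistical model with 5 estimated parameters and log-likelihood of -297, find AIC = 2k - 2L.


Compute:
2k = 2*5 = 10.
-2*loglik = -2*(-297) = 594.
AIC = 10 + 594 = 604.

604


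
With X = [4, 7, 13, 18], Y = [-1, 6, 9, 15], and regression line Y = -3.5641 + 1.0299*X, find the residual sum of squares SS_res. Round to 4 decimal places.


Compute predicted values, then residuals = yi - yhat_i.
Residuals: [-1.5555, 2.3548, -0.8246, 0.0259].
SSres = sum(residual^2) = 8.6453.

8.6453


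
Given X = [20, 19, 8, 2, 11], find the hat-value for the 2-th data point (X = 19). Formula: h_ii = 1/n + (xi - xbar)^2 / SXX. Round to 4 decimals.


Mean of X: xbar = 12.0000.
SXX = 230.0000.
For X = 19: h = 1/5 + (19 - 12.0000)^2/230.0000 = 0.4130.

0.4130


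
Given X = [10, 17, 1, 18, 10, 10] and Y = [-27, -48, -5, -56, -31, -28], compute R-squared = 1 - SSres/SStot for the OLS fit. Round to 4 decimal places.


Fit the OLS line: b0 = -0.6702, b1 = -2.8936.
SSres = 27.3723.
SStot = 1601.5000.
R^2 = 1 - 27.3723/1601.5000 = 0.9829.

0.9829


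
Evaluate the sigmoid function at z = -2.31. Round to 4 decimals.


exp(2.3100) = 10.0744.
1 + exp(-z) = 11.0744.
sigmoid = 1/11.0744 = 0.0903.

0.0903


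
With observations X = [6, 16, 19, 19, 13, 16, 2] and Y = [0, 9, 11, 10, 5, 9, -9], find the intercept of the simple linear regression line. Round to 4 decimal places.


Compute b1 = 1.0731 from the OLS formula.
With xbar = 13.0000 and ybar = 5.0000, the intercept is:
b0 = 5.0000 - 1.0731 * 13.0000 = -8.9500.

-8.9500


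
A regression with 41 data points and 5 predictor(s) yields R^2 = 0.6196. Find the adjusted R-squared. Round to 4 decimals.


Using the formula:
(1 - 0.6196) = 0.3804.
Multiply by 40/35: 0.3804 * 40 = 15.2160, then 15.2160 / 35 = 0.4347.
Adj R^2 = 1 - 0.4347 = 0.5653.

0.5653


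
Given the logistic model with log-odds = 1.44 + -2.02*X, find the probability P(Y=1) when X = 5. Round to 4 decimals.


Linear predictor: z = 1.44 + -2.02 * 5 = -8.6600.
P = 1/(1 + exp(8.6600)) = 1/(1 + 5767.5347) = 0.0002.

0.0002


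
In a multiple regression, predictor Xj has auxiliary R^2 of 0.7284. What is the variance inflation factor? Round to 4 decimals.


Denominator: 1 - 0.7284 = 0.2716.
VIF = 1 / 0.2716 = 3.6819.

3.6819


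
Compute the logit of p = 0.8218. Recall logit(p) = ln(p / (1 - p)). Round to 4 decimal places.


The odds are p/(1-p) = 0.8218 / 0.1782 = 4.6117.
logit(p) = ln(4.6117) = 1.5286.

1.5286


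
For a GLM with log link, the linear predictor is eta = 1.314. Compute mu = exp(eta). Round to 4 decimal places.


The inverse log link gives:
mu = exp(1.314) = 3.7210.

3.7210


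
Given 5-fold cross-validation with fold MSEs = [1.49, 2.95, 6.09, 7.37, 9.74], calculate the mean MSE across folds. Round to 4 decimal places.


Add all fold MSEs: 27.6400.
Divide by k = 5: 27.6400/5 = 5.5280.

5.5280


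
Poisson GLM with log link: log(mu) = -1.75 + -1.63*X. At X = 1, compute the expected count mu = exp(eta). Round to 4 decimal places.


Compute eta = -1.75 + -1.63 * 1 = -3.3800.
Apply inverse link: mu = e^-3.3800 = 0.0340.

0.0340


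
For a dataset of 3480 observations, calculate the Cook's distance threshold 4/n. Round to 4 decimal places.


Using the rule of thumb:
Threshold = 4 / 3480 = 0.0011.

0.0011


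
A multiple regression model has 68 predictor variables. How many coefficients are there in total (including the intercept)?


Each predictor gets one coefficient, plus one intercept.
Total parameters = 68 + 1 = 69.

69


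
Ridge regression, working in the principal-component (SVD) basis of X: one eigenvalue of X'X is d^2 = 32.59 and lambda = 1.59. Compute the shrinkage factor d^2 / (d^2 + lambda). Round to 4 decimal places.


d^2 + lambda = 32.59 + 1.59 = 34.1800.
Shrinkage factor = 32.59/34.1800 = 0.9535.

0.9535


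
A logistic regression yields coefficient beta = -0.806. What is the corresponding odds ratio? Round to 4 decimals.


exp(-0.806) = 0.4466.
So the odds ratio is 0.4466.

0.4466


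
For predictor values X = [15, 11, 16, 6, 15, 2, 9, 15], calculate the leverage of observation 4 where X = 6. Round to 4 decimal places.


n = 8, xbar = 11.1250.
SXX = sum((xi - xbar)^2) = 182.8750.
h = 1/8 + (6 - 11.1250)^2 / 182.8750 = 0.2686.

0.2686


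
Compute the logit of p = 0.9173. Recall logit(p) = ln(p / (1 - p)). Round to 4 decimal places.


1 - p = 0.0827.
p/(1-p) = 11.0919.
logit = ln(11.0919) = 2.4062.

2.4062


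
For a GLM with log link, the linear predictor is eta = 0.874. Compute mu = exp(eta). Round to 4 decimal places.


Apply the inverse link:
mu = e^0.874 = 2.3965.

2.3965


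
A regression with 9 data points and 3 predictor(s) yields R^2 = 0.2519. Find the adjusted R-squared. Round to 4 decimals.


Plug in: Adj R^2 = 1 - (1 - 0.2519) * 8/5.
= 1 - 0.7481 * 8/5
= 1 - 5.9848 / 5
= 1 - 1.1970 = -0.1970.

-0.1970


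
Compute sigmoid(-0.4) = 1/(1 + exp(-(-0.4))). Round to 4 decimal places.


Compute exp(0.4000) = 1.4918.
Sigmoid = 1 / (1 + 1.4918) = 1 / 2.4918 = 0.4013.

0.4013


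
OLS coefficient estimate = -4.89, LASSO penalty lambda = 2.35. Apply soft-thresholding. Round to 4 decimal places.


|beta_OLS| = 4.89.
lambda = 2.35.
Since |beta| > lambda, coefficient = sign(beta)*(|beta| - lambda) = -2.5400.
Result = -2.5400.

-2.5400


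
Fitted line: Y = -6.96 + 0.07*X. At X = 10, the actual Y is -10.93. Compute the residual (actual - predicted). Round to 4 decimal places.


Compute yhat = -6.96 + (0.07)(10) = -6.2600.
Residual = actual - predicted = -10.93 - -6.2600 = -4.6700.

-4.6700


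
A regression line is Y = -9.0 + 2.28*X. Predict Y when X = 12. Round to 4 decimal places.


Plug X = 12 into Y = -9.0 + 2.28*X:
Y = -9.0 + 27.3600 = 18.3600.

18.3600


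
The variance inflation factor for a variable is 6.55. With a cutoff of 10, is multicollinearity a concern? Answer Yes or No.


Check: VIF = 6.55 vs threshold = 10.
Since 6.55 < 10, the answer is No.

No


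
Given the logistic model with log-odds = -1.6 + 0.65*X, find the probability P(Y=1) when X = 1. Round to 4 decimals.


z = -1.6 + 0.65 * 1 = -0.9500.
Sigmoid: P = 1 / (1 + exp(0.9500)) = 0.2789.

0.2789


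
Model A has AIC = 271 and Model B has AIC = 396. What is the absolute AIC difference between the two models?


|AIC_A - AIC_B| = |271 - 396| = 125.
Model A is preferred (lower AIC).

125


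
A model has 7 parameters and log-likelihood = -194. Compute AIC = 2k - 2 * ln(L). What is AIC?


AIC = 2k - 2*loglik = 2(7) - 2(-194).
= 14 + 388 = 402.

402


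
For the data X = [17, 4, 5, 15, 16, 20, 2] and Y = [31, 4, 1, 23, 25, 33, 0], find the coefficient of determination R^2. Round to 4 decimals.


After computing the OLS fit (b0=-5.3587, b1=1.9558):
SSres = 28.2261, SStot = 1265.4286.
R^2 = 1 - 28.2261/1265.4286 = 0.9777.

0.9777


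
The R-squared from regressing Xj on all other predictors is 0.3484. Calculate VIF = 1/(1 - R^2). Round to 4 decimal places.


VIF = 1 / (1 - 0.3484).
= 1 / 0.6516 = 1.5347.

1.5347


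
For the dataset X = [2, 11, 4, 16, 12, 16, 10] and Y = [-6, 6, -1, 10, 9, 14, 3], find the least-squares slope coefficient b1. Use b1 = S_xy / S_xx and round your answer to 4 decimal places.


The sample means are xbar = 10.1429 and ybar = 5.0000.
Compute S_xx = 176.8571 and S_xy = 217.0000.
Slope b1 = S_xy / S_xx = 217.0000 / 176.8571 = 1.2270.

1.2270


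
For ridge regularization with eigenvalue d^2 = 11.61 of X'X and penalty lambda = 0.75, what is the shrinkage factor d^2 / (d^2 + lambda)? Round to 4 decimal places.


d^2 + lambda = 11.61 + 0.75 = 12.3600.
Shrinkage factor = 11.61/12.3600 = 0.9393.

0.9393


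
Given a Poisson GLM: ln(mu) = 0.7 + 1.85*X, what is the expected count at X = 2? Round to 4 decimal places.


Linear predictor: eta = 0.7 + (1.85)(2) = 4.4000.
Expected count: mu = exp(4.4000) = 81.4509.

81.4509


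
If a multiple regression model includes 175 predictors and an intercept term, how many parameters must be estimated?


Each predictor gets one coefficient, plus one intercept.
Total parameters = 175 + 1 = 176.

176


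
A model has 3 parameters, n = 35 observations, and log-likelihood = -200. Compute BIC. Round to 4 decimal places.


Compute k*ln(n) = 3*ln(35) = 3*3.555348 = 10.666044.
Then -2*loglik = 400.
BIC = 10.666044 + 400 = 410.666044, which rounds to 410.6660.

410.6660


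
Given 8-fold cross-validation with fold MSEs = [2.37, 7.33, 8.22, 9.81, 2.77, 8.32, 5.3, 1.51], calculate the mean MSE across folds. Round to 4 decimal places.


Total MSE across folds = 45.6300.
CV-MSE = 45.6300/8 = 5.7038.

5.7038


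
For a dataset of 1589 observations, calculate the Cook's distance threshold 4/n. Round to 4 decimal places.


Using the rule of thumb:
Threshold = 4 / 1589 = 0.0025.

0.0025


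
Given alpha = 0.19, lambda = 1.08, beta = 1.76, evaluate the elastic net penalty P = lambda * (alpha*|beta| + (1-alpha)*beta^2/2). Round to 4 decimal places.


L1 component = 0.19 * |1.76| = 0.3344.
L2 component = 0.81 * 1.76^2 / 2 = 1.2545.
Penalty = 1.08 * (0.3344 + 1.2545) = 1.08 * 1.5889 = 1.7160.

1.7160


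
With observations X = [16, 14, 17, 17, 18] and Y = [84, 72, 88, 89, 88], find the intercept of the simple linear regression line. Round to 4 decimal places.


Compute b1 = 4.4130 from the OLS formula.
With xbar = 16.4000 and ybar = 84.2000, the intercept is:
b0 = 84.2000 - 4.4130 * 16.4000 = 11.8261.

11.8261


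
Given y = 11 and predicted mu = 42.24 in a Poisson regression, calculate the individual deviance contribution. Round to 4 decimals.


First: ln(11/42.24) = -1.345472.
Then: 11 * -1.345472 = -14.800192.
y - mu = 11 - 42.24 = -31.24.
D = 2(-14.800192 - -31.24) = 32.879616, which rounds to 32.8796.

32.8796


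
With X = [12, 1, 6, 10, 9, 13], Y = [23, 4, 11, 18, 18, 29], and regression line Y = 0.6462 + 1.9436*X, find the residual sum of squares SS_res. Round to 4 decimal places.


Predicted values from Y = 0.6462 + 1.9436*X.
Residuals: [-0.9694, 1.4102, -1.3078, -2.0822, -0.1386, 3.0870].
SSres = 18.5231.

18.5231


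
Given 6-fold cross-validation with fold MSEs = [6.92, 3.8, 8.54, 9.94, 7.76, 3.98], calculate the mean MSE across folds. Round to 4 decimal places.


Add all fold MSEs: 40.9400.
Divide by k = 6: 40.9400/6 = 6.8233.

6.8233


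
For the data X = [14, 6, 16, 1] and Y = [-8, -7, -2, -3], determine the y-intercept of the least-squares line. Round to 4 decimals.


The slope is b1 = -0.0273.
Sample means are xbar = 9.2500 and ybar = -5.0000.
Intercept: b0 = -5.0000 - (-0.0273)(9.2500) = -4.7479.

-4.7479


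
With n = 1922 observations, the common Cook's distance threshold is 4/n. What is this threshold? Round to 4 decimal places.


Cook's distance cutoff = 4/n = 4/1922.
= 0.0021.

0.0021


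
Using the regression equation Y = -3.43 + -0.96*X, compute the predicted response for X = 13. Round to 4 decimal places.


Substitute X = 13 into the equation:
Y = -3.43 + -0.96 * 13 = -3.43 + -12.4800 = -15.9100.

-15.9100


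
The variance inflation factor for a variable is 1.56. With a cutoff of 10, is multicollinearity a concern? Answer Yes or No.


Check: VIF = 1.56 vs threshold = 10.
Since 1.56 < 10, the answer is No.

No


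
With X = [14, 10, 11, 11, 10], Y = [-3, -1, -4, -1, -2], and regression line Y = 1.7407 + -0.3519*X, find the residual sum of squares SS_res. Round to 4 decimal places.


Compute predicted values, then residuals = yi - yhat_i.
Residuals: [0.1859, 0.7783, -1.8698, 1.1302, -0.2217].
SSres = sum(residual^2) = 5.4630.

5.4630


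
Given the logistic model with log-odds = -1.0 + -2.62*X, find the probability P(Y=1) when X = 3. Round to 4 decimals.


Compute z = -1.0 + (-2.62)(3) = -8.8600.
exp(-z) = 7044.4827.
P = 1/(1 + 7044.4827) = 0.0001.

0.0001


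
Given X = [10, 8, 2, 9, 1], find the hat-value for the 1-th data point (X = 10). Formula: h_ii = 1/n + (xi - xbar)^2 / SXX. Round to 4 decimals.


Mean of X: xbar = 6.0000.
SXX = 70.0000.
For X = 10: h = 1/5 + (10 - 6.0000)^2/70.0000 = 0.4286.

0.4286


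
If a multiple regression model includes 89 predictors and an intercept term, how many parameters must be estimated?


Including the intercept, the model has 89 predictor coefficients + 1 intercept.
Total = 90.

90


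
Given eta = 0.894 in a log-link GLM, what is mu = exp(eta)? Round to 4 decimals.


The inverse log link gives:
mu = exp(0.894) = 2.4449.

2.4449


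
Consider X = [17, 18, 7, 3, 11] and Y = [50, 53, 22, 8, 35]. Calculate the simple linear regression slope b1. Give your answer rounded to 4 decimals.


Calculate xbar = 11.2000, ybar = 33.6000.
S_xx = 164.8000, S_xy = 485.4000.
Using b1 = S_xy / S_xx = 485.4000 / 164.8000, we get b1 = 2.9454.

2.9454


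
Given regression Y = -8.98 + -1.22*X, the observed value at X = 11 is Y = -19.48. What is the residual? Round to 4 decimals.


Predicted = -8.98 + -1.22 * 11 = -22.4000.
Residual = -19.48 - -22.4000 = 2.9200.

2.9200


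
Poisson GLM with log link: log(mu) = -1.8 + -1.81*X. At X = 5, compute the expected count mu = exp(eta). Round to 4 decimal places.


eta = -1.8 + -1.81 * 5 = -10.8500.
mu = exp(-10.8500) = 0.0000.

0.0000


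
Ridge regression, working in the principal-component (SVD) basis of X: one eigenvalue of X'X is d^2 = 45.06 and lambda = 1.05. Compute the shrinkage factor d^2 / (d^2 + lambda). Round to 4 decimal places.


d^2 + lambda = 45.06 + 1.05 = 46.1100.
Shrinkage factor = 45.06/46.1100 = 0.9772.

0.9772


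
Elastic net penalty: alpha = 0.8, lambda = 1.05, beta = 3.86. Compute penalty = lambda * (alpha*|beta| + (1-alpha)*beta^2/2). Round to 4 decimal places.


Compute:
L1 = 0.8 * 3.86 = 3.0880.
L2 = 0.2 * 3.86^2 / 2 = 1.4900.
Penalty = 1.05 * (3.0880 + 1.4900) = 4.8069.

4.8069


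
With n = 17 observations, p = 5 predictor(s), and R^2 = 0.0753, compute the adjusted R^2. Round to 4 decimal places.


Using the formula:
(1 - 0.0753) = 0.9247.
Multiply by 16/11: 0.9247 * 16 = 14.7952, then 14.7952 / 11 = 1.3450.
Adj R^2 = 1 - 1.3450 = -0.3450.

-0.3450


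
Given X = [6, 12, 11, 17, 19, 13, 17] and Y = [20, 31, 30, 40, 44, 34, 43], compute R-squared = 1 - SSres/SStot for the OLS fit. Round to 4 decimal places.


The fitted line is Y = 8.8699 + 1.8938*X.
SSres = 6.3640, SStot = 435.7143.
R^2 = 1 - SSres/SStot = 0.9854.

0.9854


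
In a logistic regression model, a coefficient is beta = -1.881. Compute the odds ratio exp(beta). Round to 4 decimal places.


The odds ratio is computed as:
OR = e^(-1.881) = 0.1524.

0.1524


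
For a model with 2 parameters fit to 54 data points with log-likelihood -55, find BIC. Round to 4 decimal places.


ln(54) = 3.988984.
k * ln(n) = 2 * 3.988984 = 7.977968.
-2L = 110.
BIC = 7.977968 + 110 = 117.977968, which rounds to 117.9780.

117.9780


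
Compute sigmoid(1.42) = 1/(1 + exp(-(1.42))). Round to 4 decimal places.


exp(-1.4200) = 0.2417.
1 + exp(-z) = 1.2417.
sigmoid = 1/1.2417 = 0.8053.

0.8053


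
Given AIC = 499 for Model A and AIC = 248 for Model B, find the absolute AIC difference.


Compute |499 - 248| = 251.
Model B has the smaller AIC.

251


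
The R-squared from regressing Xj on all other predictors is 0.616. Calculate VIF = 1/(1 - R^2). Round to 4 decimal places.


VIF = 1 / (1 - 0.616).
= 1 / 0.384 = 2.6042.

2.6042


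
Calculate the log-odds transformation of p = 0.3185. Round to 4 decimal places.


The odds are p/(1-p) = 0.3185 / 0.6815 = 0.4674.
logit(p) = ln(0.4674) = -0.7607.

-0.7607


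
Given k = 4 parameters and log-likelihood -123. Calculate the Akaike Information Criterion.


Compute:
2k = 2*4 = 8.
-2*loglik = -2*(-123) = 246.
AIC = 8 + 246 = 254.

254


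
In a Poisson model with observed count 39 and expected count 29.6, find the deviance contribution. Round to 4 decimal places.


First: ln(39/29.6) = 0.275787.
Then: 39 * 0.275787 = 10.755693.
y - mu = 39 - 29.6 = 9.4.
D = 2(10.755693 - 9.4) = 2.711386, which rounds to 2.7114.

2.7114


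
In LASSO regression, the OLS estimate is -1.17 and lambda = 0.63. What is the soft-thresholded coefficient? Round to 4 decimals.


|beta_OLS| = 1.17.
lambda = 0.63.
Since |beta| > lambda, coefficient = sign(beta)*(|beta| - lambda) = -0.5400.
Result = -0.5400.

-0.5400


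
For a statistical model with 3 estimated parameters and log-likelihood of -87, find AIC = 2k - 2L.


AIC = 2*3 - 2*(-87).
= 6 + 174 = 180.

180


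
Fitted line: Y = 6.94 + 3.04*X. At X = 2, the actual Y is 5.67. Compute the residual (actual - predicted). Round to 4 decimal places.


Fitted value at X = 2 is yhat = 6.94 + 3.04*2 = 13.0200.
Residual = 5.67 - 13.0200 = -7.3500.

-7.3500


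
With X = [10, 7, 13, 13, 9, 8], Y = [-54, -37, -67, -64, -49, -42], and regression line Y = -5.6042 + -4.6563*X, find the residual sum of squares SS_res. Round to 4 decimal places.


Compute predicted values, then residuals = yi - yhat_i.
Residuals: [-1.8328, 1.1983, -0.8639, 2.1361, -1.4891, 0.8546].
SSres = sum(residual^2) = 13.0521.

13.0521


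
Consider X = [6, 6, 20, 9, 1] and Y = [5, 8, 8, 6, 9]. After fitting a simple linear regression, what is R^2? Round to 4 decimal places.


Fit the OLS line: b0 = 7.2584, b1 = -0.0070.
SSres = 10.7903.
SStot = 10.8000.
R^2 = 1 - 10.7903/10.8000 = 0.0009.

0.0009


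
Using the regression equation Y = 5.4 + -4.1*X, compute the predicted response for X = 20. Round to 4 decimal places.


Plug X = 20 into Y = 5.4 + -4.1*X:
Y = 5.4 + -82.0000 = -76.6000.

-76.6000


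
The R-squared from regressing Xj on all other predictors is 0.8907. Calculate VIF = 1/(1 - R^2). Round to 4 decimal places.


Denominator: 1 - 0.8907 = 0.1093.
VIF = 1 / 0.1093 = 9.1491.

9.1491


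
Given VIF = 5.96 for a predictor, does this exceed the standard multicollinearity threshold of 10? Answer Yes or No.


The threshold is 10.
VIF = 5.96 is < 10.
Multicollinearity indication: No.

No


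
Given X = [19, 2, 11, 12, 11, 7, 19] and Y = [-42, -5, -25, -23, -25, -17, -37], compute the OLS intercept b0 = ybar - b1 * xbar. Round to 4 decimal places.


First find the slope: b1 = -1.9783.
Means: xbar = 11.5714, ybar = -24.8571.
b0 = ybar - b1 * xbar = -24.8571 - -1.9783 * 11.5714 = -1.9655.

-1.9655


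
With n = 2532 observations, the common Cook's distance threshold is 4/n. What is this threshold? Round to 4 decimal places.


The threshold is 4/n.
4/2532 = 0.0016.

0.0016


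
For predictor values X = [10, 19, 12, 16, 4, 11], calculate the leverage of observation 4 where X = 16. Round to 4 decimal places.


Mean of X: xbar = 12.0000.
SXX = 134.0000.
For X = 16: h = 1/6 + (16 - 12.0000)^2/134.0000 = 0.2861.

0.2861


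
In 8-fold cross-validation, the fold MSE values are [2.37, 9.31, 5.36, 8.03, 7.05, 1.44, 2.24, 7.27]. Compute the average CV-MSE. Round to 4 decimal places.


Total MSE across folds = 43.0700.
CV-MSE = 43.0700/8 = 5.3838.

5.3838


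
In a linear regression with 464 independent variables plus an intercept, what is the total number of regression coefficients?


Including the intercept, the model has 464 predictor coefficients + 1 intercept.
Total = 465.

465


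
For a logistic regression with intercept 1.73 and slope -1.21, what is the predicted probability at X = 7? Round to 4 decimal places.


z = 1.73 + -1.21 * 7 = -6.7400.
Sigmoid: P = 1 / (1 + exp(6.7400)) = 0.0012.

0.0012


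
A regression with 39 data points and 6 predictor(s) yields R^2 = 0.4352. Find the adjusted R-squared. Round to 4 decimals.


Plug in: Adj R^2 = 1 - (1 - 0.4352) * 38/32.
= 1 - 0.5648 * 38/32
= 1 - 21.4624 / 32
= 1 - 0.6707 = 0.3293.

0.3293


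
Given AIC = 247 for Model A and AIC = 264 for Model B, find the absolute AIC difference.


Absolute difference = |247 - 264| = 17.
The model with lower AIC (A) is preferred.

17


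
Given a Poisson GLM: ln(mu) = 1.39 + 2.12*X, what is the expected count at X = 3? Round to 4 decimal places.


Compute eta = 1.39 + 2.12 * 3 = 7.7500.
Apply inverse link: mu = e^7.7500 = 2321.5724.

2321.5724


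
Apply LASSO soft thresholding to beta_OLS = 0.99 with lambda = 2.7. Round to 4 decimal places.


Check: |0.99| = 0.99 vs lambda = 2.7.
Since |beta| <= lambda, the coefficient is set to 0.
Soft-thresholded coefficient = 0.0000.

0.0000


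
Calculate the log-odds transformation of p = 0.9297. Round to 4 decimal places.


1 - p = 0.0703.
p/(1-p) = 13.2248.
logit = ln(13.2248) = 2.5821.

2.5821


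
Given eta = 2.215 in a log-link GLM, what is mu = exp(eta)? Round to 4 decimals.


The inverse log link gives:
mu = exp(2.215) = 9.1614.

9.1614


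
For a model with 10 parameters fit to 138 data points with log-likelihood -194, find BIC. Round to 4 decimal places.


Compute k*ln(n) = 10*ln(138) = 10*4.927254 = 49.272540.
Then -2*loglik = 388.
BIC = 49.272540 + 388 = 437.272540, which rounds to 437.2725.

437.2725


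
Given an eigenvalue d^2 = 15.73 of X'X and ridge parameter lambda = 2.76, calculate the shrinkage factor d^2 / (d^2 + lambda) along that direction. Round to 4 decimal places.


d^2 + lambda = 15.73 + 2.76 = 18.4900.
Shrinkage factor = 15.73/18.4900 = 0.8507.

0.8507


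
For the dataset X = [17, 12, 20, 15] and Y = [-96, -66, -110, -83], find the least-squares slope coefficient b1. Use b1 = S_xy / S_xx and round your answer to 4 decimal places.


Calculate xbar = 16.0000, ybar = -88.7500.
S_xx = 34.0000, S_xy = -189.0000.
Using b1 = S_xy / S_xx = -189.0000 / 34.0000, we get b1 = -5.5588.

-5.5588


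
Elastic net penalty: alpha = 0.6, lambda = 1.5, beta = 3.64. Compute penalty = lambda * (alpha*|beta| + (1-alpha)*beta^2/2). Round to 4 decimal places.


alpha * |beta| = 0.6 * 3.64 = 2.1840.
(1-alpha) * beta^2/2 = 0.4 * 13.2496/2 = 2.6499.
Total = 1.5 * (2.1840 + 2.6499) = 7.2509.

7.2509


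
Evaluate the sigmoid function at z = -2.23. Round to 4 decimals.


Compute exp(2.2300) = 9.2999.
Sigmoid = 1 / (1 + 9.2999) = 1 / 10.2999 = 0.0971.

0.0971


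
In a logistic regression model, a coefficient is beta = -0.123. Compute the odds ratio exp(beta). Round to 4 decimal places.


exp(-0.123) = 0.8843.
So the odds ratio is 0.8843.

0.8843


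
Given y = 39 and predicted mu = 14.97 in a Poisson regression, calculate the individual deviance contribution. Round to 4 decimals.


First: ln(39/14.97) = 0.957513.
Then: 39 * 0.957513 = 37.343007.
y - mu = 39 - 14.97 = 24.03.
D = 2(37.343007 - 24.03) = 26.626014, which rounds to 26.6260.

26.6260


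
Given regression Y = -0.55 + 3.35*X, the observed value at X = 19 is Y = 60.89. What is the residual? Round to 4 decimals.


Compute yhat = -0.55 + (3.35)(19) = 63.1000.
Residual = actual - predicted = 60.89 - 63.1000 = -2.2100.

-2.2100


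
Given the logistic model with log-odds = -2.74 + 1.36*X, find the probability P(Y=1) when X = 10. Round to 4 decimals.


z = -2.74 + 1.36 * 10 = 10.8600.
Sigmoid: P = 1 / (1 + exp(-10.8600)) = 1.0000.

1.0000


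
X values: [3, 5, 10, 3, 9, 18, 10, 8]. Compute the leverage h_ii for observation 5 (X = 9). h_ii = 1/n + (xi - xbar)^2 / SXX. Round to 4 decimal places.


n = 8, xbar = 8.2500.
SXX = sum((xi - xbar)^2) = 167.5000.
h = 1/8 + (9 - 8.2500)^2 / 167.5000 = 0.1284.

0.1284


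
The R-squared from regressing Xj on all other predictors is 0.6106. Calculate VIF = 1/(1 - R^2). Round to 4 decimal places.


Using VIF = 1/(1 - R^2_j):
1 - 0.6106 = 0.3894.
VIF = 2.5681.

2.5681


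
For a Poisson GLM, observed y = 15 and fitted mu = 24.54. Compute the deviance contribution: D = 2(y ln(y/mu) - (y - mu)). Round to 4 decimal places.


First: ln(15/24.54) = -0.492254.
Then: 15 * -0.492254 = -7.383810.
y - mu = 15 - 24.54 = -9.54.
D = 2(-7.383810 - -9.54) = 4.312380, which rounds to 4.3124.

4.3124


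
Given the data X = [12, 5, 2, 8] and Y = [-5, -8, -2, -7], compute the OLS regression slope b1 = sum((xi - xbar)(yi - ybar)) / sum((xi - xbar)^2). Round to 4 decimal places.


First compute the means: xbar = 6.7500, ybar = -5.5000.
Then S_xx = sum((xi - xbar)^2) = 54.7500.
S_xy = sum((xi - xbar)(yi - ybar)) = -11.5000.
b1 = S_xy / S_xx = -11.5000 / 54.7500 = -0.2100.

-0.2100


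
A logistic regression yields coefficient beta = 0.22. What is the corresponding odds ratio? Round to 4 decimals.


Odds ratio = exp(beta) = exp(0.22).
= 1.2461.

1.2461


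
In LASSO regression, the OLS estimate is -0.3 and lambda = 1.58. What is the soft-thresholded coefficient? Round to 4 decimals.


Check: |-0.3| = 0.3 vs lambda = 1.58.
Since |beta| <= lambda, the coefficient is set to 0.
Soft-thresholded coefficient = 0.0000.

0.0000


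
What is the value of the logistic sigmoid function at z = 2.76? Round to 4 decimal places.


exp(-2.7600) = 0.0633.
1 + exp(-z) = 1.0633.
sigmoid = 1/1.0633 = 0.9405.

0.9405


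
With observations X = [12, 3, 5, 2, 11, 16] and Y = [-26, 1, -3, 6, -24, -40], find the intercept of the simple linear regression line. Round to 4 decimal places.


First find the slope: b1 = -3.2340.
Means: xbar = 8.1667, ybar = -14.3333.
b0 = ybar - b1 * xbar = -14.3333 - -3.2340 * 8.1667 = 12.0776.

12.0776


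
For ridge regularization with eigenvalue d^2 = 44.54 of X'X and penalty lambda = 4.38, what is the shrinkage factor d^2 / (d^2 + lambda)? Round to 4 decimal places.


d^2 + lambda = 44.54 + 4.38 = 48.9200.
Shrinkage factor = 44.54/48.9200 = 0.9105.

0.9105


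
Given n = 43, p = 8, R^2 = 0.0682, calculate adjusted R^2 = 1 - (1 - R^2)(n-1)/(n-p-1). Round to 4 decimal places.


Adjusted R^2 = 1 - (1 - R^2) * (n-1)/(n-p-1).
(1 - R^2) = 0.9318.
(n-1)/(n-p-1) = 42/34.
(1 - R^2) * (n-1) = 0.9318 * 42 = 39.1356.
Divide by (n-p-1): 39.1356 / 34 = 1.1510.
Adj R^2 = 1 - 1.1510 = -0.1510.

-0.1510


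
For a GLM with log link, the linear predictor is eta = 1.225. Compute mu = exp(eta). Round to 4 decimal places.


The inverse log link gives:
mu = exp(1.225) = 3.4042.

3.4042


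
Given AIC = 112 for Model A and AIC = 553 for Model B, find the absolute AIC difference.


|AIC_A - AIC_B| = |112 - 553| = 441.
Model A is preferred (lower AIC).

441


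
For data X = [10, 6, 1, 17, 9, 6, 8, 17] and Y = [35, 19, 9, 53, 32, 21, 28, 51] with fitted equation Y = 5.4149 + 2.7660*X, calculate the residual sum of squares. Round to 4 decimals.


Predicted values from Y = 5.4149 + 2.7660*X.
Residuals: [1.9251, -3.0109, 0.8191, 0.5631, 1.6911, -1.0109, 0.4571, -1.4369].
SSres = 19.9149.

19.9149


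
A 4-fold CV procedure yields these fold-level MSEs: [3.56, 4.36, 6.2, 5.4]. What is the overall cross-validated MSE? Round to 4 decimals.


Add all fold MSEs: 19.5200.
Divide by k = 4: 19.5200/4 = 4.8800.

4.8800


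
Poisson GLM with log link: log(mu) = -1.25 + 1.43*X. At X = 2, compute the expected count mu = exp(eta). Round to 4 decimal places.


eta = -1.25 + 1.43 * 2 = 1.6100.
mu = exp(1.6100) = 5.0028.

5.0028


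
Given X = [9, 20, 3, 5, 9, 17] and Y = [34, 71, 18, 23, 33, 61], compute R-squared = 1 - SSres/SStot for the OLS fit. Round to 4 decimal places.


The fitted line is Y = 6.6913 + 3.1723*X.
SSres = 10.8680, SStot = 2260.0000.
R^2 = 1 - SSres/SStot = 0.9952.

0.9952


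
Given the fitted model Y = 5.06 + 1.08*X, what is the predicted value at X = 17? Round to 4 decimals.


Plug X = 17 into Y = 5.06 + 1.08*X:
Y = 5.06 + 18.3600 = 23.4200.

23.4200


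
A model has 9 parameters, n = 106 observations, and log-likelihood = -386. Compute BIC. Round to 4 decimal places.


ln(106) = 4.663439.
k * ln(n) = 9 * 4.663439 = 41.970951.
-2L = 772.
BIC = 41.970951 + 772 = 813.970951, which rounds to 813.9710.

813.9710


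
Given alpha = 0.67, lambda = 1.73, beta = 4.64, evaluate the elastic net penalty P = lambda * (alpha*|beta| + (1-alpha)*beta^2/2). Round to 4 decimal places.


Compute:
L1 = 0.67 * 4.64 = 3.1088.
L2 = 0.33 * 4.64^2 / 2 = 3.5524.
Penalty = 1.73 * (3.1088 + 3.5524) = 11.5238.

11.5238


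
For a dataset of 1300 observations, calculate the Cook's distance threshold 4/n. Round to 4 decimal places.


The threshold is 4/n.
4/1300 = 0.0031.

0.0031


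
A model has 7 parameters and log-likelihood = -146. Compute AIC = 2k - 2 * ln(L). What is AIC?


AIC = 2k - 2*loglik = 2(7) - 2(-146).
= 14 + 292 = 306.

306


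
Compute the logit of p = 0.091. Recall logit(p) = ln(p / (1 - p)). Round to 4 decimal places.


Compute the odds: 0.091/0.909 = 0.1001.
Take the natural log: ln(0.1001) = -2.3015.

-2.3015


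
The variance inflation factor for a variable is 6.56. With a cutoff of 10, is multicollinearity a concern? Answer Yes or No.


Check: VIF = 6.56 vs threshold = 10.
Since 6.56 < 10, the answer is No.

No


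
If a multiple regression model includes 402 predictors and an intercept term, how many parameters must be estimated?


Each predictor gets one coefficient, plus one intercept.
Total parameters = 402 + 1 = 403.

403


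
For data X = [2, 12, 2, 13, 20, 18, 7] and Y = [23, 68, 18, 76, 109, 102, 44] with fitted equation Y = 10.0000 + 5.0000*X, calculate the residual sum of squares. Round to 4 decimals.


For each point, residual = actual - predicted.
Residuals: [3.0000, -2.0000, -2.0000, 1.0000, -1.0000, 2.0000, -1.0000].
Sum of squared residuals = 24.0000.

24.0000


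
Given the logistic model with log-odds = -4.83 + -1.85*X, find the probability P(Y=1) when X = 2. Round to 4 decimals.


z = -4.83 + -1.85 * 2 = -8.5300.
Sigmoid: P = 1 / (1 + exp(8.5300)) = 0.0002.

0.0002


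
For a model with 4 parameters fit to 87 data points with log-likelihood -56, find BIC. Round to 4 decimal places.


ln(87) = 4.465908.
k * ln(n) = 4 * 4.465908 = 17.863632.
-2L = 112.
BIC = 17.863632 + 112 = 129.863632, which rounds to 129.8636.

129.8636


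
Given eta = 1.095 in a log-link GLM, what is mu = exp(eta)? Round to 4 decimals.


Apply the inverse link:
mu = e^1.095 = 2.9892.

2.9892


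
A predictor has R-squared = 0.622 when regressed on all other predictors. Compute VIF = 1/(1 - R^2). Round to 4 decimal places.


VIF = 1 / (1 - 0.622).
= 1 / 0.378 = 2.6455.

2.6455


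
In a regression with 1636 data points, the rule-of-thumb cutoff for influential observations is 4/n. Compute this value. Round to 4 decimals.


Cook's distance cutoff = 4/n = 4/1636.
= 0.0024.

0.0024


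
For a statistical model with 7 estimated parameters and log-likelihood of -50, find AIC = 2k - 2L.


AIC = 2k - 2*loglik = 2(7) - 2(-50).
= 14 + 100 = 114.

114


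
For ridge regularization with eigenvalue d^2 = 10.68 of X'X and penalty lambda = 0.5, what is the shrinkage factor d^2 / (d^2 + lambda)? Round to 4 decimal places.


d^2 + lambda = 10.68 + 0.5 = 11.1800.
Shrinkage factor = 10.68/11.1800 = 0.9553.

0.9553


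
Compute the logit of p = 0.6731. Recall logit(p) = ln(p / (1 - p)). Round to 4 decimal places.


1 - p = 0.3269.
p/(1-p) = 2.0590.
logit = ln(2.0590) = 0.7222.

0.7222


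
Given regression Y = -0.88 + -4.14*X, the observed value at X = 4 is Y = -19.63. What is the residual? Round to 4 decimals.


Fitted value at X = 4 is yhat = -0.88 + -4.14*4 = -17.4400.
Residual = -19.63 - -17.4400 = -2.1900.

-2.1900


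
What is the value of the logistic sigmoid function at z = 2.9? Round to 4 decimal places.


exp(-2.9000) = 0.0550.
1 + exp(-z) = 1.0550.
sigmoid = 1/1.0550 = 0.9478.

0.9478


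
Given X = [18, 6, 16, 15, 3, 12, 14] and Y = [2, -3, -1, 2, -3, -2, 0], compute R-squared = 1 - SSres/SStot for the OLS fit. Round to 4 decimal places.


The fitted line is Y = -4.6044 + 0.3242*X.
SSres = 8.3022, SStot = 27.4286.
R^2 = 1 - SSres/SStot = 0.6973.

0.6973


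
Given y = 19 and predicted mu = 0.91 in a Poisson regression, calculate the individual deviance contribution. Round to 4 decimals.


y/mu = 19/0.91 = 20.879121 (approx.), and ln(19/0.91) = 3.038750.
y * ln(y/mu) = 19 * 3.038750 = 57.736250.
y - mu = 18.09.
D = 2 * (57.736250 - 18.09) = 79.292500, which rounds to 79.2925.

79.2925


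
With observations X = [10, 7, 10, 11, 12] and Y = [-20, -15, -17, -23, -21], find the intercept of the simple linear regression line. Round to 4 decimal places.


First find the slope: b1 = -1.4286.
Means: xbar = 10.0000, ybar = -19.2000.
b0 = ybar - b1 * xbar = -19.2000 - -1.4286 * 10.0000 = -4.9143.

-4.9143


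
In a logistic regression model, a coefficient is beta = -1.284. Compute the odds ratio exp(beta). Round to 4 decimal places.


exp(-1.284) = 0.2769.
So the odds ratio is 0.2769.

0.2769


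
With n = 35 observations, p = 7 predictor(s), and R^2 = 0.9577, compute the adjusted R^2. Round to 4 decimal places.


Adjusted R^2 = 1 - (1 - R^2) * (n-1)/(n-p-1).
(1 - R^2) = 0.0423.
(n-1)/(n-p-1) = 34/27.
(1 - R^2) * (n-1) = 0.0423 * 34 = 1.4382.
Divide by (n-p-1): 1.4382 / 27 = 0.0533.
Adj R^2 = 1 - 0.0533 = 0.9467.

0.9467


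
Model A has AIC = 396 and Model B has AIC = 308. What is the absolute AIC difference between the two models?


Compute |396 - 308| = 88.
Model B has the smaller AIC.

88


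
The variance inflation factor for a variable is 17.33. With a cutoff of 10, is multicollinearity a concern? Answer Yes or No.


Compare VIF = 17.33 to the threshold of 10.
17.33 >= 10, so the answer is Yes.

Yes


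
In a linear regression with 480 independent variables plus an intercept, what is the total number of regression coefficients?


Each predictor gets one coefficient, plus one intercept.
Total parameters = 480 + 1 = 481.

481


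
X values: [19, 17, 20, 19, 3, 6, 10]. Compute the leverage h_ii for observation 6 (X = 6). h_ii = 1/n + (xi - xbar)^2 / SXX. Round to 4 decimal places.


Mean of X: xbar = 13.4286.
SXX = 293.7143.
For X = 6: h = 1/7 + (6 - 13.4286)^2/293.7143 = 0.3307.

0.3307


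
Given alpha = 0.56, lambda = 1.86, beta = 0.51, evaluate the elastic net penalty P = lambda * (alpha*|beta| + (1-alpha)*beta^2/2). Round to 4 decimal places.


alpha * |beta| = 0.56 * 0.51 = 0.2856.
(1-alpha) * beta^2/2 = 0.44 * 0.2601/2 = 0.0572.
Total = 1.86 * (0.2856 + 0.0572) = 0.6376.

0.6376


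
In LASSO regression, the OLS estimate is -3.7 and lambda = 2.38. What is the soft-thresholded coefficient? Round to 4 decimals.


Absolute value: |-3.7| = 3.7.
Compare to lambda = 2.38.
Since |beta| > lambda, coefficient = sign(beta)*(|beta| - lambda) = -1.3200.

-1.3200


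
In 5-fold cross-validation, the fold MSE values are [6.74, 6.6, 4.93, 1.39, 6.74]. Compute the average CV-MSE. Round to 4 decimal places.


Add all fold MSEs: 26.4000.
Divide by k = 5: 26.4000/5 = 5.2800.

5.2800


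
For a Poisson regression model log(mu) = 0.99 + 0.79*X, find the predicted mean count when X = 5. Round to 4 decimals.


eta = 0.99 + 0.79 * 5 = 4.9400.
mu = exp(4.9400) = 139.7702.

139.7702


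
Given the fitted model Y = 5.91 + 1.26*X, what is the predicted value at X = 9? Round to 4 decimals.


Plug X = 9 into Y = 5.91 + 1.26*X:
Y = 5.91 + 11.3400 = 17.2500.

17.2500


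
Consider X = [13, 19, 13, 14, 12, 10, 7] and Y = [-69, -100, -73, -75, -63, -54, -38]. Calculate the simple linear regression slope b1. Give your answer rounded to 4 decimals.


The sample means are xbar = 12.5714 and ybar = -67.4286.
Compute S_xx = 81.7143 and S_xy = -424.2857.
Slope b1 = S_xy / S_xx = -424.2857 / 81.7143 = -5.1923.

-5.1923


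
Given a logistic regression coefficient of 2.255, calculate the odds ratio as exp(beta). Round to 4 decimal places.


Odds ratio = exp(beta) = exp(2.255).
= 9.5353.

9.5353


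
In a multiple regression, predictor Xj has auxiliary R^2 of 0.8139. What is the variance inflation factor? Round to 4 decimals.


Denominator: 1 - 0.8139 = 0.1861.
VIF = 1 / 0.1861 = 5.3735.

5.3735


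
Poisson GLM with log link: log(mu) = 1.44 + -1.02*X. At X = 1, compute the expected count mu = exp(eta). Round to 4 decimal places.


Linear predictor: eta = 1.44 + (-1.02)(1) = 0.4200.
Expected count: mu = exp(0.4200) = 1.5220.

1.5220


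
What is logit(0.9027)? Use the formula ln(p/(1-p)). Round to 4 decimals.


The odds are p/(1-p) = 0.9027 / 0.0973 = 9.2775.
logit(p) = ln(9.2775) = 2.2276.

2.2276


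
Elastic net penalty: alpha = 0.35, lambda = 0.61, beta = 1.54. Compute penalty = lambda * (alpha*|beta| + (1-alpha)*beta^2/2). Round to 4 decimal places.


Compute:
L1 = 0.35 * 1.54 = 0.5390.
L2 = 0.65 * 1.54^2 / 2 = 0.7708.
Penalty = 0.61 * (0.5390 + 0.7708) = 0.7990.

0.7990


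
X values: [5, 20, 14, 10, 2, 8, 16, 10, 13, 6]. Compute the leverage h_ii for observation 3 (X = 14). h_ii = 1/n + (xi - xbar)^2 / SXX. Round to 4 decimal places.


Compute xbar = 10.4000 with n = 10 observations.
SXX = 268.4000.
Leverage = 1/10 + (14 - 10.4000)^2/268.4000 = 0.1483.

0.1483


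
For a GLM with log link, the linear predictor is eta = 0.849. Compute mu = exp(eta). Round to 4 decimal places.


mu = exp(eta) = exp(0.849).
= 2.3373.

2.3373


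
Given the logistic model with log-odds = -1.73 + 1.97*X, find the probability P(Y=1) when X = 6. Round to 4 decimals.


Compute z = -1.73 + (1.97)(6) = 10.0900.
exp(-z) = 0.0000.
P = 1/(1 + 0.0000) = 1.0000.

1.0000


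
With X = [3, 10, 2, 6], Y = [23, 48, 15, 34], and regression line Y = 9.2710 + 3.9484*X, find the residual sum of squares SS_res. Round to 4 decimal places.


For each point, residual = actual - predicted.
Residuals: [1.8838, -0.7550, -2.1678, 1.0386].
Sum of squared residuals = 9.8968.

9.8968
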